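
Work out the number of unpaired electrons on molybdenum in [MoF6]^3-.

Ligand charges: each fluoride is −1. With an overall charge of −3 the molybdenum centre must be in the +3 oxidation state.
Group 6 minus oxidation state 3 gives a d³ configuration.
In an octahedral field the d³ configuration is t₂g³e_g⁰ (only one arrangement possible), giving 3 unpaired electrons.

3 unpaired electrons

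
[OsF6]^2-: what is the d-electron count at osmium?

d4

Summing ligand charges against the −2 overall charge gives an oxidation state of +4 for osmium.
Os sits in group 8, so the d-electron count is 8 − 4 = 4.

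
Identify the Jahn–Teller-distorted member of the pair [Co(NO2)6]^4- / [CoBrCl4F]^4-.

[Co(NO2)6]^4-

[Co(NO2)6]^4-: Summing ligand charges against the −4 overall charge gives an oxidation state of +2 for cobalt. Cobalt is a group-9 element; Co(II) is therefore d⁷. Nitro (N-bound nitrite) is a strong-field ligand (high in the spectrochemical series) for a first-row metal, so the complex is low-spin. The t₂g⁶e_g¹ (low-spin) configuration has an unevenly filled e_g set; the Jahn–Teller theorem predicts a tetragonal distortion (typically axial elongation) to lift the degeneracy.
[CoBrCl4F]^4-: Summing ligand charges against the −4 overall charge gives an oxidation state of +2 for cobalt. Group 9 minus oxidation state 2 gives a d⁷ configuration. Bromide, chloride, and fluoride are weak-field ligands for a first-row metal, so the complex is high-spin. The d⁷ configuration leaves the e_g set evenly filled (or empty) — no strong Jahn–Teller driving force.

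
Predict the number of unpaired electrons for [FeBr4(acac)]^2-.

Summing ligand charges against the −2 overall charge gives an oxidation state of +3 for iron.
Iron is a group-8 element; Fe(III) is therefore d⁵.
Counting donor atoms: 4×bromide (monodentate) → 4 donors; 1×acetylacetonate (bidentate) → 2 donors. Coordination number = 6.
The spin state decides the count: Acetylacetonate and bromide are weak-field ligands for a first-row metal, so the complex is high-spin.
An octahedral high-spin d⁵ ion is t₂g³e_g², giving 5 unpaired electrons.

5 unpaired electrons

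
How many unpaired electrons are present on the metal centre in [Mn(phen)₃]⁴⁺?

3 unpaired electrons

Ligand charges: 1,10-phenanthroline is neutral. With an overall charge of +4 the manganese centre must be in the +4 oxidation state.
Manganese is a group-7 element; Mn(IV) is therefore d³.
Counting donor atoms: 3×1,10-phenanthroline (bidentate) → 6 donors. Coordination number = 6.
In an octahedral field the d³ configuration is t₂g³e_g⁰ (only one arrangement possible), giving 3 unpaired electrons.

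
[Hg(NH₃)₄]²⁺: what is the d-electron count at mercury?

Summing ligand charges against the +2 overall charge gives an oxidation state of +2 for mercury.
Hg sits in group 12, so the d-electron count is 12 − 2 = 10.

d10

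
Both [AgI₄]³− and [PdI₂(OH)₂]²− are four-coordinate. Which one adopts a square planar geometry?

[PdI₂(OH)₂]²−

For [AgI₄]³−: Summing ligand charges against the −3 overall charge gives an oxidation state of +1 for silver. Group 11 minus oxidation state 1 gives a d¹⁰ configuration. A d¹⁰ ion has no crystal-field stabilisation preference between square planar and tetrahedral, so four ligands adopt the sterically favoured tetrahedral geometry. → tetrahedral.
For [PdI₂(OH)₂]²−: Each iodide is −1; each hydroxide is −1; balancing the −2 overall charge requires Pd(II). Palladium is a group-10 element; Pd(II) is therefore d⁸. A 4d d⁸ ion has a large crystal-field splitting; square planar leaves the high-energy d_{x²−y²} orbital empty and maximises CFSE. → square planar.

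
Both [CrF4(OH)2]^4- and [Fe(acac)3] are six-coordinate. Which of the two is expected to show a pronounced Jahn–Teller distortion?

[CrF4(OH)2]^4-

[CrF4(OH)2]^4-: Each fluoride is −1; each hydroxide is −1; balancing the −4 overall charge requires Cr(II). Chromium is a group-6 element; Cr(II) is therefore d⁴. Fluoride and hydroxide are weak-field ligands for a first-row metal, so the complex is high-spin. The t₂g³e_g¹ (high-spin) configuration has an unevenly filled e_g set; the Jahn–Teller theorem predicts a tetragonal distortion (typically axial elongation) to lift the degeneracy.
[Fe(acac)3]: Ligand charges: each acetylacetonate is −1. With an overall charge of 0 the iron centre must be in the +3 oxidation state. Fe sits in group 8, so the d-electron count is 8 − 3 = 5. Acetylacetonate is a weak-field ligand for a first-row metal, so the complex is high-spin. The d⁵ configuration leaves the e_g set evenly filled (or empty) — no strong Jahn–Teller driving force.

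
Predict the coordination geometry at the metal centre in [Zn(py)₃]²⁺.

Pyridine is neutral; balancing the +2 overall charge requires Zn(II).
Zn sits in group 12, so the d-electron count is 12 − 2 = 10.
With 3 monodentate ligands the coordination number is 3.
Three ligands around a d¹⁰ centre minimise repulsion in a trigonal-planar arrangement.

trigonal planar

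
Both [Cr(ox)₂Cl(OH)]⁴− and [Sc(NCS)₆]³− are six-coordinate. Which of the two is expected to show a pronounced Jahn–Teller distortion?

[Cr(ox)₂Cl(OH)]⁴−

[Cr(ox)₂Cl(OH)]⁴−: Ligand charges: each oxalate is −2; each chloride is −1; each hydroxide is −1. With an overall charge of −4 the chromium centre must be in the +2 oxidation state. Chromium is a group-6 element; Cr(II) is therefore d⁴. Chloride, hydroxide, and oxalate are weak-field ligands for a first-row metal, so the complex is high-spin. The t₂g³e_g¹ (high-spin) configuration has an unevenly filled e_g set; the Jahn–Teller theorem predicts a tetragonal distortion (typically axial elongation) to lift the degeneracy.
[Sc(NCS)₆]³−: Each isothiocyanate is −1; balancing the −3 overall charge requires Sc(III). Scandium is a group-3 element; Sc(III) is therefore d⁰. The d⁰ configuration leaves the e_g set evenly filled (or empty) — no strong Jahn–Teller driving force.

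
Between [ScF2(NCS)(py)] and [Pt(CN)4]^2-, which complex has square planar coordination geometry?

For [ScF2(NCS)(py)]: Summing ligand charges against the 0 overall charge gives an oxidation state of +3 for scandium. Scandium is a group-3 element; Sc(III) is therefore d⁰. A d⁰ ion has no crystal-field stabilisation preference between square planar and tetrahedral, so four ligands adopt the sterically favoured tetrahedral geometry. → tetrahedral.
For [Pt(CN)4]^2-: Summing ligand charges against the −2 overall charge gives an oxidation state of +2 for platinum. Platinum is a group-10 element; Pt(II) is therefore d⁸. A 5d d⁸ ion has a large crystal-field splitting; square planar leaves the high-energy d_{x²−y²} orbital empty and maximises CFSE. → square planar.

[Pt(CN)4]^2-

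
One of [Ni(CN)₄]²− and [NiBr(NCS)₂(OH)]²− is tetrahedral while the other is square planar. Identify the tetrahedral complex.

[NiBr(NCS)₂(OH)]²−

For [Ni(CN)₄]²−: Ligand charges: each cyanide is −1. With an overall charge of −2 the nickel centre must be in the +2 oxidation state. Ni sits in group 10, so the d-electron count is 10 − 2 = 8. Cyanide is a strong-field ligand (high in the spectrochemical series). A 3d d⁸ ion with strong-field ligands gains enough CFSE to favour square planar over tetrahedral. → square planar.
For [NiBr(NCS)₂(OH)]²−: Each bromide is −1; each isothiocyanate is −1; each hydroxide is −1; balancing the −2 overall charge requires Ni(II). Nickel is a group-10 element; Ni(II) is therefore d⁸. Bromide, hydroxide, and isothiocyanate are weak-field ligands. With weak-field ligands the CFSE gain from square planar is small, so a 3d d⁸ ion takes the sterically preferred tetrahedral geometry. → tetrahedral.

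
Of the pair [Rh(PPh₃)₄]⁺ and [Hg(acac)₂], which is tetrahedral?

[Hg(acac)₂]

For [Rh(PPh₃)₄]⁺: Ligand charges: triphenylphosphine is neutral. With an overall charge of +1 the rhodium centre must be in the +1 oxidation state. Rhodium is a group-9 element; Rh(I) is therefore d⁸. A 4d d⁸ ion has a large crystal-field splitting; square planar leaves the high-energy d_{x²−y²} orbital empty and maximises CFSE. → square planar.
For [Hg(acac)₂]: Ligand charges: each acetylacetonate is −1. With an overall charge of 0 the mercury centre must be in the +2 oxidation state. Hg sits in group 12, so the d-electron count is 12 − 2 = 10. A d¹⁰ ion has no crystal-field stabilisation preference between square planar and tetrahedral, so four ligands adopt the sterically favoured tetrahedral geometry. → tetrahedral.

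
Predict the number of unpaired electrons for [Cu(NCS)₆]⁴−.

1

Summing ligand charges against the −4 overall charge gives an oxidation state of +2 for copper.
Copper is a group-11 element; Cu(II) is therefore d⁹.
In an octahedral field the d⁹ configuration is t₂g⁶e_g³ (only one arrangement possible), giving 1 unpaired electron.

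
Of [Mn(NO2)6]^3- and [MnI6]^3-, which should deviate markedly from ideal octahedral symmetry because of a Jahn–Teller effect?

[MnI6]^3-

[Mn(NO2)6]^3-: Each nitro (N-bound nitrite) is −1; balancing the −3 overall charge requires Mn(III). Mn sits in group 7, so the d-electron count is 7 − 3 = 4. Nitro (N-bound nitrite) is a strong-field ligand (high in the spectrochemical series) for a first-row metal, so the complex is low-spin. The d⁴ configuration leaves the e_g set evenly filled (or empty) — no strong Jahn–Teller driving force.
[MnI6]^3-: Each iodide is −1; balancing the −3 overall charge requires Mn(III). Mn sits in group 7, so the d-electron count is 7 − 3 = 4. Iodide is a weak-field ligand for a first-row metal, so the complex is high-spin. The t₂g³e_g¹ (high-spin) configuration has an unevenly filled e_g set; the Jahn–Teller theorem predicts a tetragonal distortion (typically axial elongation) to lift the degeneracy.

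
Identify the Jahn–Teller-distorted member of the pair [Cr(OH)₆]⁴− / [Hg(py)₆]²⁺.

[Cr(OH)₆]⁴−: Summing ligand charges against the −4 overall charge gives an oxidation state of +2 for chromium. Cr sits in group 6, so the d-electron count is 6 − 2 = 4. Hydroxide is a weak-field ligand for a first-row metal, so the complex is high-spin. The t₂g³e_g¹ (high-spin) configuration has an unevenly filled e_g set; the Jahn–Teller theorem predicts a tetragonal distortion (typically axial elongation) to lift the degeneracy.
[Hg(py)₆]²⁺: Summing ligand charges against the +2 overall charge gives an oxidation state of +2 for mercury. Group 12 minus oxidation state 2 gives a d¹⁰ configuration. The d¹⁰ configuration leaves the e_g set evenly filled (or empty) — no strong Jahn–Teller driving force.

[Cr(OH)₆]⁴−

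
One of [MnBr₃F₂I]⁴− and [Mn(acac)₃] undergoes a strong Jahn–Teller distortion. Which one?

[Mn(acac)₃]

[MnBr₃F₂I]⁴−: Summing ligand charges against the −4 overall charge gives an oxidation state of +2 for manganese. Manganese is a group-7 element; Mn(II) is therefore d⁵. Bromide, fluoride, and iodide are weak-field ligands for a first-row metal, so the complex is high-spin. The d⁵ configuration leaves the e_g set evenly filled (or empty) — no strong Jahn–Teller driving force.
[Mn(acac)₃]: Summing ligand charges against the 0 overall charge gives an oxidation state of +3 for manganese. Mn sits in group 7, so the d-electron count is 7 − 3 = 4. Acetylacetonate is a weak-field ligand for a first-row metal, so the complex is high-spin. The t₂g³e_g¹ (high-spin) configuration has an unevenly filled e_g set; the Jahn–Teller theorem predicts a tetragonal distortion (typically axial elongation) to lift the degeneracy.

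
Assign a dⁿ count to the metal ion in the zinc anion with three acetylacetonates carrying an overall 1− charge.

d¹⁰

Summing ligand charges against the −1 overall charge gives an oxidation state of +2 for zinc.
Zinc is a group-12 element; Zn(II) is therefore d¹⁰.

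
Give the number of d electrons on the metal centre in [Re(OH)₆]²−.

d³

Each hydroxide is −1; balancing the −2 overall charge requires Re(IV).
Group 7 minus oxidation state 4 gives a d³ configuration.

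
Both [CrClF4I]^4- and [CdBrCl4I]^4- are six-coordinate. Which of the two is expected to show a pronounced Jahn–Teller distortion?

[CrClF4I]^4-: Ligand charges: each chloride is −1; each fluoride is −1; each iodide is −1. With an overall charge of −4 the chromium centre must be in the +2 oxidation state. Cr sits in group 6, so the d-electron count is 6 − 2 = 4. Chloride, fluoride, and iodide are weak-field ligands for a first-row metal, so the complex is high-spin. The t₂g³e_g¹ (high-spin) configuration has an unevenly filled e_g set; the Jahn–Teller theorem predicts a tetragonal distortion (typically axial elongation) to lift the degeneracy.
[CdBrCl4I]^4-: Each bromide is −1; each chloride is −1; each iodide is −1; balancing the −4 overall charge requires Cd(II). Cd sits in group 12, so the d-electron count is 12 − 2 = 10. The d¹⁰ configuration leaves the e_g set evenly filled (or empty) — no strong Jahn–Teller driving force.

[CrClF4I]^4-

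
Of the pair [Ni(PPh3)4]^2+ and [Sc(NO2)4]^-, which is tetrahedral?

For [Ni(PPh3)4]^2+: Ligand charges: triphenylphosphine is neutral. With an overall charge of +2 the nickel centre must be in the +2 oxidation state. Group 10 minus oxidation state 2 gives a d⁸ configuration. Triphenylphosphine is a strong-field ligand (high in the spectrochemical series). A 3d d⁸ ion with strong-field ligands gains enough CFSE to favour square planar over tetrahedral. → square planar.
For [Sc(NO2)4]^-: Ligand charges: each nitro (N-bound nitrite) is −1. With an overall charge of −1 the scandium centre must be in the +3 oxidation state. Scandium is a group-3 element; Sc(III) is therefore d⁰. A d⁰ ion has no crystal-field stabilisation preference between square planar and tetrahedral, so four ligands adopt the sterically favoured tetrahedral geometry. → tetrahedral.

[Sc(NO2)4]^-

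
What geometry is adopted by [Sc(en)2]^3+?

Ligand charges: ethylenediamine is neutral. With an overall charge of +3 the scandium centre must be in the +3 oxidation state.
Group 3 minus oxidation state 3 gives a d⁰ configuration.
Counting donor atoms: 2×ethylenediamine (bidentate) → 4 donors. Coordination number = 4.
A d⁰ ion has no crystal-field stabilisation preference between square planar and tetrahedral, so four ligands adopt the sterically favoured tetrahedral geometry.

tetrahedral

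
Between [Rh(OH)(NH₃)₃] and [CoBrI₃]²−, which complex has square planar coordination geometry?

[Rh(OH)(NH₃)₃]

For [Rh(OH)(NH₃)₃]: Ligand charges: each hydroxide is −1; ammonia is neutral. With an overall charge of 0 the rhodium centre must be in the +1 oxidation state. Rh sits in group 9, so the d-electron count is 9 − 1 = 8. A 4d d⁸ ion has a large crystal-field splitting; square planar leaves the high-energy d_{x²−y²} orbital empty and maximises CFSE. → square planar.
For [CoBrI₃]²−: Summing ligand charges against the −2 overall charge gives an oxidation state of +2 for cobalt. Cobalt is a group-9 element; Co(II) is therefore d⁷. For a high-spin 3d d⁷ ion with weak-field ligands the small Δₜ gives little square-planar CFSE advantage, so four ligands adopt the sterically favoured tetrahedral geometry. → tetrahedral.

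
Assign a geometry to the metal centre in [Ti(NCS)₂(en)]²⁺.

tetrahedral

Ligand charges: each isothiocyanate is −1; ethylenediamine is neutral. With an overall charge of +2 the titanium centre must be in the +4 oxidation state.
Group 4 minus oxidation state 4 gives a d⁰ configuration.
Counting donor atoms: 2×isothiocyanate (monodentate) → 2 donors; 1×ethylenediamine (bidentate) → 2 donors. Coordination number = 4.
A d⁰ ion has no crystal-field stabilisation preference between square planar and tetrahedral, so four ligands adopt the sterically favoured tetrahedral geometry.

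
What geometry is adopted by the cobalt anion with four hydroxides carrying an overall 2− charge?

tetrahedral

Ligand charges: each hydroxide is −1. With an overall charge of −2 the cobalt centre must be in the +2 oxidation state.
Cobalt is a group-9 element; Co(II) is therefore d⁷.
With 4 monodentate ligands the coordination number is 4.
Hydroxide is a weak-field ligand.
For a high-spin 3d d⁷ ion with weak-field ligands the small Δₜ gives little square-planar CFSE advantage, so four ligands adopt the sterically favoured tetrahedral geometry.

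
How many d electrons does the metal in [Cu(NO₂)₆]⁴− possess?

Each nitro (N-bound nitrite) is −1; balancing the −4 overall charge requires Cu(II).
Copper is a group-11 element; Cu(II) is therefore d⁹.

d9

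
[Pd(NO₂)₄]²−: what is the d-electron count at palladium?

d8

Summing ligand charges against the −2 overall charge gives an oxidation state of +2 for palladium.
Palladium is a group-10 element; Pd(II) is therefore d⁸.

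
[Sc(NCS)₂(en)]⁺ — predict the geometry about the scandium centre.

Each isothiocyanate is −1; ethylenediamine is neutral; balancing the +1 overall charge requires Sc(III).
Scandium is a group-3 element; Sc(III) is therefore d⁰.
Counting donor atoms: 2×isothiocyanate (monodentate) → 2 donors; 1×ethylenediamine (bidentate) → 2 donors. Coordination number = 4.
A d⁰ ion has no crystal-field stabilisation preference between square planar and tetrahedral, so four ligands adopt the sterically favoured tetrahedral geometry.

tetrahedral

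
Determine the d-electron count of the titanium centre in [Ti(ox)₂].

Ligand charges: each oxalate is −2. With an overall charge of 0 the titanium centre must be in the +4 oxidation state.
Titanium is a group-4 element; Ti(IV) is therefore d⁰.

d⁰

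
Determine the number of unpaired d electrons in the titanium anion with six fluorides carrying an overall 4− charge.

2 unpaired electrons

Summing ligand charges against the −4 overall charge gives an oxidation state of +2 for titanium.
Titanium is a group-4 element; Ti(II) is therefore d².
In an octahedral field the d² configuration is t₂g²e_g⁰ (only one arrangement possible), giving 2 unpaired electrons.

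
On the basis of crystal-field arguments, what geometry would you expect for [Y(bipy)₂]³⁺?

tetrahedral

2,2′-bipyridine is neutral; balancing the +3 overall charge requires Y(III).
Yttrium is a group-3 element; Y(III) is therefore d⁰.
Counting donor atoms: 2×2,2′-bipyridine (bidentate) → 4 donors. Coordination number = 4.
A d⁰ ion has no crystal-field stabilisation preference between square planar and tetrahedral, so four ligands adopt the sterically favoured tetrahedral geometry.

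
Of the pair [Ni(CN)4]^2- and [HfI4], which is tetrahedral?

For [Ni(CN)4]^2-: Ligand charges: each cyanide is −1. With an overall charge of −2 the nickel centre must be in the +2 oxidation state. Nickel is a group-10 element; Ni(II) is therefore d⁸. Cyanide is a strong-field ligand (high in the spectrochemical series). A 3d d⁸ ion with strong-field ligands gains enough CFSE to favour square planar over tetrahedral. → square planar.
For [HfI4]: Each iodide is −1; balancing the 0 overall charge requires Hf(IV). Hafnium is a group-4 element; Hf(IV) is therefore d⁰. A d⁰ ion has no crystal-field stabilisation preference between square planar and tetrahedral, so four ligands adopt the sterically favoured tetrahedral geometry. → tetrahedral.

[HfI4]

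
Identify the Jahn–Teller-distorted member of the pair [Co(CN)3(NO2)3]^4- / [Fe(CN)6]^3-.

[Co(CN)3(NO2)3]^4-

[Co(CN)3(NO2)3]^4-: Summing ligand charges against the −4 overall charge gives an oxidation state of +2 for cobalt. Co sits in group 9, so the d-electron count is 9 − 2 = 7. Cyanide and nitro (N-bound nitrite) are strong-field ligands (high in the spectrochemical series) for a first-row metal, so the complex is low-spin. The t₂g⁶e_g¹ (low-spin) configuration has an unevenly filled e_g set; the Jahn–Teller theorem predicts a tetragonal distortion (typically axial elongation) to lift the degeneracy.
[Fe(CN)6]^3-: Each cyanide is −1; balancing the −3 overall charge requires Fe(III). Group 8 minus oxidation state 3 gives a d⁵ configuration. Cyanide is a strong-field ligand (high in the spectrochemical series) for a first-row metal, so the complex is low-spin. The d⁵ configuration leaves the e_g set evenly filled (or empty) — no strong Jahn–Teller driving force.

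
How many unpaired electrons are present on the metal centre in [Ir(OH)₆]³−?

Summing ligand charges against the −3 overall charge gives an oxidation state of +3 for iridium.
Group 9 minus oxidation state 3 gives a d⁶ configuration.
The spin state decides the count: a 5d ion has a large Δₒ and is invariably low-spin.
An octahedral low-spin d⁶ ion is t₂g⁶e_g⁰, giving 0 unpaired electrons.

0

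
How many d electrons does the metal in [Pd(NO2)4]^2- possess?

Summing ligand charges against the −2 overall charge gives an oxidation state of +2 for palladium.
Palladium is a group-10 element; Pd(II) is therefore d⁸.

d⁸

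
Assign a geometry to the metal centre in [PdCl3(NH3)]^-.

Each chloride is −1; ammonia is neutral; balancing the −1 overall charge requires Pd(II).
Palladium is a group-10 element; Pd(II) is therefore d⁸.
Coordination number: 4.
A 4d d⁸ ion has a large crystal-field splitting; square planar leaves the high-energy d_{x²−y²} orbital empty and maximises CFSE.

square planar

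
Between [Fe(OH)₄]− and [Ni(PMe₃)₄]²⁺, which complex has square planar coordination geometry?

[Ni(PMe₃)₄]²⁺

For [Fe(OH)₄]−: Ligand charges: each hydroxide is −1. With an overall charge of −1 the iron centre must be in the +3 oxidation state. Group 8 minus oxidation state 3 gives a d⁵ configuration. A high-spin d⁵ ion has zero CFSE in either geometry, so four ligands adopt the sterically favoured tetrahedral geometry. → tetrahedral.
For [Ni(PMe₃)₄]²⁺: Ligand charges: trimethylphosphine is neutral. With an overall charge of +2 the nickel centre must be in the +2 oxidation state. Nickel is a group-10 element; Ni(II) is therefore d⁸. Trimethylphosphine is a strong-field ligand (high in the spectrochemical series). A 3d d⁸ ion with strong-field ligands gains enough CFSE to favour square planar over tetrahedral. → square planar.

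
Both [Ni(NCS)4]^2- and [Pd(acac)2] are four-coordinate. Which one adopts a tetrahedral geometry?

For [Ni(NCS)4]^2-: Ligand charges: each isothiocyanate is −1. With an overall charge of −2 the nickel centre must be in the +2 oxidation state. Group 10 minus oxidation state 2 gives a d⁸ configuration. Isothiocyanate is a weak-field ligand. With weak-field ligands the CFSE gain from square planar is small, so a 3d d⁸ ion takes the sterically preferred tetrahedral geometry. → tetrahedral.
For [Pd(acac)2]: Ligand charges: each acetylacetonate is −1. With an overall charge of 0 the palladium centre must be in the +2 oxidation state. Palladium is a group-10 element; Pd(II) is therefore d⁸. A 4d d⁸ ion has a large crystal-field splitting; square planar leaves the high-energy d_{x²−y²} orbital empty and maximises CFSE. → square planar.

[Ni(NCS)4]^2-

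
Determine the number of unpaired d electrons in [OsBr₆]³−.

Ligand charges: each bromide is −1. With an overall charge of −3 the osmium centre must be in the +3 oxidation state.
Osmium is a group-8 element; Os(III) is therefore d⁵.
The spin state decides the count: a 5d ion has a large Δₒ and is invariably low-spin.
An octahedral low-spin d⁵ ion is t₂g⁵e_g⁰, giving 1 unpaired electron.

1 unpaired electron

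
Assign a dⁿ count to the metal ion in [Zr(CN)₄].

d⁰

Summing ligand charges against the 0 overall charge gives an oxidation state of +4 for zirconium.
Zr sits in group 4, so the d-electron count is 4 − 4 = 0.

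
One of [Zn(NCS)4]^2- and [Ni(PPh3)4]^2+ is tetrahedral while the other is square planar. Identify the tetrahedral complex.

[Zn(NCS)4]^2-

For [Zn(NCS)4]^2-: Summing ligand charges against the −2 overall charge gives an oxidation state of +2 for zinc. Zinc is a group-12 element; Zn(II) is therefore d¹⁰. A d¹⁰ ion has no crystal-field stabilisation preference between square planar and tetrahedral, so four ligands adopt the sterically favoured tetrahedral geometry. → tetrahedral.
For [Ni(PPh3)4]^2+: Ligand charges: triphenylphosphine is neutral. With an overall charge of +2 the nickel centre must be in the +2 oxidation state. Group 10 minus oxidation state 2 gives a d⁸ configuration. Triphenylphosphine is a strong-field ligand (high in the spectrochemical series). A 3d d⁸ ion with strong-field ligands gains enough CFSE to favour square planar over tetrahedral. → square planar.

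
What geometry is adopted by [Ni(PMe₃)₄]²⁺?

square planar

Ligand charges: trimethylphosphine is neutral. With an overall charge of +2 the nickel centre must be in the +2 oxidation state.
Group 10 minus oxidation state 2 gives a d⁸ configuration.
Coordination number: 4.
Trimethylphosphine is a strong-field ligand (high in the spectrochemical series).
A 3d d⁸ ion with strong-field ligands gains enough CFSE to favour square planar over tetrahedral.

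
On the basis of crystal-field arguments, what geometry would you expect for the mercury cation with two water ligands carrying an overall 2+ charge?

linear

Summing ligand charges against the +2 overall charge gives an oxidation state of +2 for mercury.
Mercury is a group-12 element; Hg(II) is therefore d¹⁰.
With 2 monodentate ligands the coordination number is 2.
A d¹⁰ ion with only two ligands adopts a linear arrangement (sp hybridisation; no CFSE preference).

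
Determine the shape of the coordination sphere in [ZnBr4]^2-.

tetrahedral

Ligand charges: each bromide is −1. With an overall charge of −2 the zinc centre must be in the +2 oxidation state.
Group 12 minus oxidation state 2 gives a d¹⁰ configuration.
With 4 monodentate ligands the coordination number is 4.
A d¹⁰ ion has no crystal-field stabilisation preference between square planar and tetrahedral, so four ligands adopt the sterically favoured tetrahedral geometry.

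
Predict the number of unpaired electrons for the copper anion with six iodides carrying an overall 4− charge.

Each iodide is −1; balancing the −4 overall charge requires Cu(II).
Copper is a group-11 element; Cu(II) is therefore d⁹.
In an octahedral field the d⁹ configuration is t₂g⁶e_g³ (only one arrangement possible), giving 1 unpaired electron.

1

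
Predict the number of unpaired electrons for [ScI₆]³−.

Summing ligand charges against the −3 overall charge gives an oxidation state of +3 for scandium.
Group 3 minus oxidation state 3 gives a d⁰ configuration.
In an octahedral field the d⁰ configuration is t₂g⁰e_g⁰, giving 0 unpaired electrons.

0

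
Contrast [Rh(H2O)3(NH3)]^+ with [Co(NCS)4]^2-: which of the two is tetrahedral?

For [Rh(H2O)3(NH3)]^+: Summing ligand charges against the +1 overall charge gives an oxidation state of +1 for rhodium. Rh sits in group 9, so the d-electron count is 9 − 1 = 8. A 4d d⁸ ion has a large crystal-field splitting; square planar leaves the high-energy d_{x²−y²} orbital empty and maximises CFSE. → square planar.
For [Co(NCS)4]^2-: Each isothiocyanate is −1; balancing the −2 overall charge requires Co(II). Group 9 minus oxidation state 2 gives a d⁷ configuration. For a high-spin 3d d⁷ ion with weak-field ligands the small Δₜ gives little square-planar CFSE advantage, so four ligands adopt the sterically favoured tetrahedral geometry. → tetrahedral.

[Co(NCS)4]^2-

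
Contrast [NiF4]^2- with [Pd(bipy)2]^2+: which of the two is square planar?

[Pd(bipy)2]^2+

For [NiF4]^2-: Summing ligand charges against the −2 overall charge gives an oxidation state of +2 for nickel. Group 10 minus oxidation state 2 gives a d⁸ configuration. Fluoride is a weak-field ligand. With weak-field ligands the CFSE gain from square planar is small, so a 3d d⁸ ion takes the sterically preferred tetrahedral geometry. → tetrahedral.
For [Pd(bipy)2]^2+: Ligand charges: 2,2′-bipyridine is neutral. With an overall charge of +2 the palladium centre must be in the +2 oxidation state. Group 10 minus oxidation state 2 gives a d⁸ configuration. A 4d d⁸ ion has a large crystal-field splitting; square planar leaves the high-energy d_{x²−y²} orbital empty and maximises CFSE. → square planar.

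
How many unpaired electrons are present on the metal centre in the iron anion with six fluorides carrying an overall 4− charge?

Ligand charges: each fluoride is −1. With an overall charge of −4 the iron centre must be in the +2 oxidation state.
Fe sits in group 8, so the d-electron count is 8 − 2 = 6.
The spin state decides the count: Fluoride is a weak-field ligand for a first-row metal, so the complex is high-spin.
An octahedral high-spin d⁶ ion is t₂g⁴e_g², giving 4 unpaired electrons.

4 unpaired electrons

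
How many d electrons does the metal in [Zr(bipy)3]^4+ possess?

Summing ligand charges against the +4 overall charge gives an oxidation state of +4 for zirconium.
Zirconium is a group-4 element; Zr(IV) is therefore d⁰.

d0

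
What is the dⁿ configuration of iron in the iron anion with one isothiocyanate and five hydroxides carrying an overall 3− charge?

Ligand charges: each isothiocyanate is −1; each hydroxide is −1. With an overall charge of −3 the iron centre must be in the +3 oxidation state.
Iron is a group-8 element; Fe(III) is therefore d⁵.

d⁵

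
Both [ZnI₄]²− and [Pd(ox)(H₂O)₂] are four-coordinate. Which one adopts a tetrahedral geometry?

[ZnI₄]²−

For [ZnI₄]²−: Ligand charges: each iodide is −1. With an overall charge of −2 the zinc centre must be in the +2 oxidation state. Zn sits in group 12, so the d-electron count is 12 − 2 = 10. A d¹⁰ ion has no crystal-field stabilisation preference between square planar and tetrahedral, so four ligands adopt the sterically favoured tetrahedral geometry. → tetrahedral.
For [Pd(ox)(H₂O)₂]: Each oxalate is −2; water is neutral; balancing the 0 overall charge requires Pd(II). Group 10 minus oxidation state 2 gives a d⁸ configuration. A 4d d⁸ ion has a large crystal-field splitting; square planar leaves the high-energy d_{x²−y²} orbital empty and maximises CFSE. → square planar.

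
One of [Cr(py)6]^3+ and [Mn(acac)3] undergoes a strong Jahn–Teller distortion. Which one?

[Cr(py)6]^3+: Summing ligand charges against the +3 overall charge gives an oxidation state of +3 for chromium. Chromium is a group-6 element; Cr(III) is therefore d³. The d³ configuration leaves the e_g set evenly filled (or empty) — no strong Jahn–Teller driving force.
[Mn(acac)3]: Summing ligand charges against the 0 overall charge gives an oxidation state of +3 for manganese. Manganese is a group-7 element; Mn(III) is therefore d⁴. Acetylacetonate is a weak-field ligand for a first-row metal, so the complex is high-spin. The t₂g³e_g¹ (high-spin) configuration has an unevenly filled e_g set; the Jahn–Teller theorem predicts a tetragonal distortion (typically axial elongation) to lift the degeneracy.

[Mn(acac)3]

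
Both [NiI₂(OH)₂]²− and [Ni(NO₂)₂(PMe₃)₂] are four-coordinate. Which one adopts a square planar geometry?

For [NiI₂(OH)₂]²−: Summing ligand charges against the −2 overall charge gives an oxidation state of +2 for nickel. Ni sits in group 10, so the d-electron count is 10 − 2 = 8. Hydroxide and iodide are weak-field ligands. With weak-field ligands the CFSE gain from square planar is small, so a 3d d⁸ ion takes the sterically preferred tetrahedral geometry. → tetrahedral.
For [Ni(NO₂)₂(PMe₃)₂]: Each nitro (N-bound nitrite) is −1; trimethylphosphine is neutral; balancing the 0 overall charge requires Ni(II). Ni sits in group 10, so the d-electron count is 10 − 2 = 8. Nitro (N-bound nitrite) and trimethylphosphine are strong-field ligands (high in the spectrochemical series). A 3d d⁸ ion with strong-field ligands gains enough CFSE to favour square planar over tetrahedral. → square planar.

[Ni(NO₂)₂(PMe₃)₂]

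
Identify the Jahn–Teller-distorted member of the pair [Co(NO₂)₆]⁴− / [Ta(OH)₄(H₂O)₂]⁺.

[Co(NO₂)₆]⁴−: Each nitro (N-bound nitrite) is −1; balancing the −4 overall charge requires Co(II). Cobalt is a group-9 element; Co(II) is therefore d⁷. Nitro (N-bound nitrite) is a strong-field ligand (high in the spectrochemical series) for a first-row metal, so the complex is low-spin. The t₂g⁶e_g¹ (low-spin) configuration has an unevenly filled e_g set; the Jahn–Teller theorem predicts a tetragonal distortion (typically axial elongation) to lift the degeneracy.
[Ta(OH)₄(H₂O)₂]⁺: Ligand charges: each hydroxide is −1; water is neutral. With an overall charge of +1 the tantalum centre must be in the +5 oxidation state. Group 5 minus oxidation state 5 gives a d⁰ configuration. The d⁰ configuration leaves the e_g set evenly filled (or empty) — no strong Jahn–Teller driving force.

[Co(NO₂)₆]⁴−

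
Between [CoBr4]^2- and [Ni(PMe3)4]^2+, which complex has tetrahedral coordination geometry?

For [CoBr4]^2-: Each bromide is −1; balancing the −2 overall charge requires Co(II). Group 9 minus oxidation state 2 gives a d⁷ configuration. For a high-spin 3d d⁷ ion with weak-field ligands the small Δₜ gives little square-planar CFSE advantage, so four ligands adopt the sterically favoured tetrahedral geometry. → tetrahedral.
For [Ni(PMe3)4]^2+: Trimethylphosphine is neutral; balancing the +2 overall charge requires Ni(II). Nickel is a group-10 element; Ni(II) is therefore d⁸. Trimethylphosphine is a strong-field ligand (high in the spectrochemical series). A 3d d⁸ ion with strong-field ligands gains enough CFSE to favour square planar over tetrahedral. → square planar.

[CoBr4]^2-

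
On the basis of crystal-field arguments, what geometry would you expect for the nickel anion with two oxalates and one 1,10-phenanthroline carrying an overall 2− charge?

octahedral

Summing ligand charges against the −2 overall charge gives an oxidation state of +2 for nickel.
Ni sits in group 10, so the d-electron count is 10 − 2 = 8.
Counting donor atoms: 2×oxalate (bidentate) → 4 donors; 1×1,10-phenanthroline (bidentate) → 2 donors. Coordination number = 6.
Six donors around a single metal centre give an octahedral coordination sphere.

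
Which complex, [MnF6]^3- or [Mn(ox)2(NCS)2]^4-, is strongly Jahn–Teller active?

[MnF6]^3-

[MnF6]^3-: Summing ligand charges against the −3 overall charge gives an oxidation state of +3 for manganese. Group 7 minus oxidation state 3 gives a d⁴ configuration. Fluoride is a weak-field ligand for a first-row metal, so the complex is high-spin. The t₂g³e_g¹ (high-spin) configuration has an unevenly filled e_g set; the Jahn–Teller theorem predicts a tetragonal distortion (typically axial elongation) to lift the degeneracy.
[Mn(ox)2(NCS)2]^4-: Ligand charges: each oxalate is −2; each isothiocyanate is −1. With an overall charge of −4 the manganese centre must be in the +2 oxidation state. Group 7 minus oxidation state 2 gives a d⁵ configuration. Isothiocyanate and oxalate are weak-field ligands for a first-row metal, so the complex is high-spin. The d⁵ configuration leaves the e_g set evenly filled (or empty) — no strong Jahn–Teller driving force.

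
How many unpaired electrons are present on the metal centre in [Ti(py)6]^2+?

2

Pyridine is neutral; balancing the +2 overall charge requires Ti(II).
Titanium is a group-4 element; Ti(II) is therefore d².
In an octahedral field the d² configuration is t₂g²e_g⁰ (only one arrangement possible), giving 2 unpaired electrons.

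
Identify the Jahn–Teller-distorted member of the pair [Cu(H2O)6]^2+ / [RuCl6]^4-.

[Cu(H2O)6]^2+

[Cu(H2O)6]^2+: Ligand charges: water is neutral. With an overall charge of +2 the copper centre must be in the +2 oxidation state. Cu sits in group 11, so the d-electron count is 11 − 2 = 9. The t₂g⁶e_g³ configuration has an unevenly filled e_g set; the Jahn–Teller theorem predicts a tetragonal distortion (typically axial elongation) to lift the degeneracy.
[RuCl6]^4-: Each chloride is −1; balancing the −4 overall charge requires Ru(II). Group 8 minus oxidation state 2 gives a d⁶ configuration. A 4d ion has a large Δₒ and is invariably low-spin. The d⁶ configuration leaves the e_g set evenly filled (or empty) — no strong Jahn–Teller driving force.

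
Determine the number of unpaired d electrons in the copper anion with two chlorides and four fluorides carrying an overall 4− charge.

1

Each chloride is −1; each fluoride is −1; balancing the −4 overall charge requires Cu(II).
Copper is a group-11 element; Cu(II) is therefore d⁹.
In an octahedral field the d⁹ configuration is t₂g⁶e_g³ (only one arrangement possible), giving 1 unpaired electron.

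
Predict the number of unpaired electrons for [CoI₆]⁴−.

3

Summing ligand charges against the −4 overall charge gives an oxidation state of +2 for cobalt.
Cobalt is a group-9 element; Co(II) is therefore d⁷.
The spin state decides the count: Iodide is a weak-field ligand for a first-row metal, so the complex is high-spin.
An octahedral high-spin d⁷ ion is t₂g⁵e_g², giving 3 unpaired electrons.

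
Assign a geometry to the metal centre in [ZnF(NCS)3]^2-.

tetrahedral

Each fluoride is −1; each isothiocyanate is −1; balancing the −2 overall charge requires Zn(II).
Group 12 minus oxidation state 2 gives a d¹⁰ configuration.
Coordination number: 4.
A d¹⁰ ion has no crystal-field stabilisation preference between square planar and tetrahedral, so four ligands adopt the sterically favoured tetrahedral geometry.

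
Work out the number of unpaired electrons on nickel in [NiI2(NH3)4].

2 unpaired electrons

Ligand charges: each iodide is −1; ammonia is neutral. With an overall charge of 0 the nickel centre must be in the +2 oxidation state.
Nickel is a group-10 element; Ni(II) is therefore d⁸.
In an octahedral field the d⁸ configuration is t₂g⁶e_g² (only one arrangement possible), giving 2 unpaired electrons.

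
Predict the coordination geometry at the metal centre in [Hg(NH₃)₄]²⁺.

Ligand charges: ammonia is neutral. With an overall charge of +2 the mercury centre must be in the +2 oxidation state.
Hg sits in group 12, so the d-electron count is 12 − 2 = 10.
Coordination number: 4.
A d¹⁰ ion has no crystal-field stabilisation preference between square planar and tetrahedral, so four ligands adopt the sterically favoured tetrahedral geometry.

tetrahedral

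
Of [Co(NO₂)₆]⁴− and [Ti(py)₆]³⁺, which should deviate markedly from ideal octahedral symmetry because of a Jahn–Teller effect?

[Co(NO₂)₆]⁴−

[Co(NO₂)₆]⁴−: Ligand charges: each nitro (N-bound nitrite) is −1. With an overall charge of −4 the cobalt centre must be in the +2 oxidation state. Cobalt is a group-9 element; Co(II) is therefore d⁷. Nitro (N-bound nitrite) is a strong-field ligand (high in the spectrochemical series) for a first-row metal, so the complex is low-spin. The t₂g⁶e_g¹ (low-spin) configuration has an unevenly filled e_g set; the Jahn–Teller theorem predicts a tetragonal distortion (typically axial elongation) to lift the degeneracy.
[Ti(py)₆]³⁺: Summing ligand charges against the +3 overall charge gives an oxidation state of +3 for titanium. Ti sits in group 4, so the d-electron count is 4 − 3 = 1. The d¹ configuration leaves the e_g set evenly filled (or empty) — no strong Jahn–Teller driving force.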